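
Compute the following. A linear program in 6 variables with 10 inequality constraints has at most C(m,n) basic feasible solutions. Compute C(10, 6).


Each vertex corresponds to some choice of n active constraints out of m, so the number of vertices is at most C(m, n) = m! / (n!(m-n)!).
m = 10, n = 6
Numerator: 10 * 9 * 8 * 7 * 6 * 5
Denominator: 6! = 720
C(10, 6) = 210


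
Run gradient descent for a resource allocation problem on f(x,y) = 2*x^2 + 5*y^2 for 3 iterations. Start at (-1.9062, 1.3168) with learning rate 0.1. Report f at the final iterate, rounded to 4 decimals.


Gradient descent on f(x,y) = 2*x^2 + 5*y^2.
Starting point: (-1.9062, 1.3168), alpha = 0.1
Step 1: grad_x = 2*2*-1.9062 = -7.6248, grad_y = 2*5*1.3168 = 13.168
  x_1 = -1.9062 - 0.1*-7.6248 = -1.1437
  y_1 = 1.3168 - 0.1*13.168 = 0.0
Step 2: grad_x = 2*2*-1.1437 = -4.5749, grad_y = 2*5*0.0 = 0.0
  x_2 = -1.1437 - 0.1*-4.5749 = -0.6862
  y_2 = 0.0 - 0.1*0.0 = 0.0
Step 3: grad_x = 2*2*-0.6862 = -2.7449, grad_y = 2*5*0.0 = 0.0
  x_3 = -0.6862 - 0.1*-2.7449 = -0.4117
  y_3 = 0.0 - 0.1*0.0 = 0.0
f(-0.4117, 0.0) = 2*(-0.4117)^2 + 5*0.0^2 = 0.3391


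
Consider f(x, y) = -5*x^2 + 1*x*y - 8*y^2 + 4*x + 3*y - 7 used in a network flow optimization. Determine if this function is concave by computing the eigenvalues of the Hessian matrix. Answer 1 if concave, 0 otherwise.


The Hessian of f(x,y) = -5*x^2 + 1*x*y - 8*y^2 + 4*x + 3*y - 7 is:
H = [[-10, 1], [1, -16]]
Trace = -10 - 16 = -26
Determinant = -10*-16 - (1)^2 = 159
Discriminant = (-26)^2 - 4*159 = 40.0
Eigenvalues: lambda_1 = -16.1623, lambda_2 = -9.8377
The function is concave.

1


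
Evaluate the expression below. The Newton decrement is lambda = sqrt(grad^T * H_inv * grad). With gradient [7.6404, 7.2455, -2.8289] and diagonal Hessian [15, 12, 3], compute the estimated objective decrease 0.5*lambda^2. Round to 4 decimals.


Step 1: H is diagonal, so H^(-1) * g = [0.5094, 0.6038, -0.943].
Step 2: g^T H^(-1) g = sum_i g_i^2 / H_ii
  = (7.6404)^2/15 + (7.2455)^2/12 + (-2.8289)^2/3
  = 3.8917 + 4.3748 + 2.6676 = 10.934
Step 3: Objective decrease = 0.5 * g^T H^(-1) g = 5.467


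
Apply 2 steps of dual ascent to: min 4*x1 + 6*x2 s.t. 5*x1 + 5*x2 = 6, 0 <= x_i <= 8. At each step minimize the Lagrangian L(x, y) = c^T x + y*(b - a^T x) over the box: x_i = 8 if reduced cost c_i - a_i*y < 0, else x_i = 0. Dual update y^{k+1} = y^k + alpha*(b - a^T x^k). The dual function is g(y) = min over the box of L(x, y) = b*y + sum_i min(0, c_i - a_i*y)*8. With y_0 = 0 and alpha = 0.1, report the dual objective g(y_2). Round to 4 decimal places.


Dual ascent for LP: min 4*x1 + 6*x2, 5*x1 + 5*x2 = 6, 0 <= x_i <= 8
Step 1: y^k = 0.0, reduced costs: (4.0, 6.0)
  x^k = (0.0, 0.0), subgradient = b - a^T x = 6.0
  y^{k+1} = 0.0 + 0.1*6.0 = 0.6
Step 2: y^k = 0.6, reduced costs: (1.0, 3.0)
  x^k = (0.0, 0.0), subgradient = b - a^T x = 6.0
  y^{k+1} = 0.6 + 0.1*6.0 = 1.2
Dual objective at y_2 = 1.2: reduced costs (-2.0, 0.0), box minimizer x = (8.0, 0.0)
g(y_2) = b*y + (c1 - a1*y)*x1 + (c2 - a2*y)*x2 = 6*1.2 + (-2.0)*8.0 + 0.0*0.0 = 7.2 - 16.0 + 0.0 = -8.8


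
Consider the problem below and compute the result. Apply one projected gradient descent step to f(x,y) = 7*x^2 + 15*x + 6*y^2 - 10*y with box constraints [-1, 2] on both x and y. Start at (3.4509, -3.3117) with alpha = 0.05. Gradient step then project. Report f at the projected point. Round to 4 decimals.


Step 1: Compute gradient at (3.4509, -3.3117).
grad_x = 2*7*3.4509 + 15 = 63.3126
grad_y = 2*6*-3.3117 - 10 = -49.7404
Step 2: Gradient step.
x_raw = 3.4509 - 0.05*63.3126 = 0.2853
y_raw = -3.3117 - 0.05*-49.7404 = -0.8247
Step 3: Project onto [-1, 2].
x_proj = clip(0.2853) = 0.2853
y_proj = clip(-0.8247) = -0.8247
Step 4: Evaluate f.
f(0.2853, -0.8247) = 17.1761


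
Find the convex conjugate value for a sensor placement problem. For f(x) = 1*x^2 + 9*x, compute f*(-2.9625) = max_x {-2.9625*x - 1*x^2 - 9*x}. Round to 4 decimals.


f*(y) = sup_x {y*x - a*x^2 - b*x} = sup_x {(y-b)*x - a*x^2}
FOC: (y - b) - 2a*x = 0 => x* = (y - b)/(2a)
x* = (-2.9625 - 9)/(2*1) = -5.9813
f*(-2.9625) = (y-b)^2/(4a) = (-2.9625 - 9)^2/(4*1)
= 143.1014/4 = 35.7754


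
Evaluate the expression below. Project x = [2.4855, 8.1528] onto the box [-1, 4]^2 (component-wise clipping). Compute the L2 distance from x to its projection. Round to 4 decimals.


Project each component onto [-1, 4].
clip(2.4855) = 2.4855, clip(8.1528) = 4.0
Projection = [2.4855, 4.0]
Squared diffs: [0.0, 17.2457]
Distance = sqrt(17.2457) = 4.1528


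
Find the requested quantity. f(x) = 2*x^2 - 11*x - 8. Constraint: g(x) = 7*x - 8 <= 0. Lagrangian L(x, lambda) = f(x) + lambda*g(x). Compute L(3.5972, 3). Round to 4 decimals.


Step 1: Evaluate f(x).
f(3.5972) = 2*3.5972^2 - 11*3.5972 - 8 = -21.6895
Step 2: Evaluate g(x).
g(3.5972) = 7*3.5972 - 8 = 17.1804
Step 3: Compute Lagrangian.
L = -21.6895 + 3*17.1804 = 29.8517


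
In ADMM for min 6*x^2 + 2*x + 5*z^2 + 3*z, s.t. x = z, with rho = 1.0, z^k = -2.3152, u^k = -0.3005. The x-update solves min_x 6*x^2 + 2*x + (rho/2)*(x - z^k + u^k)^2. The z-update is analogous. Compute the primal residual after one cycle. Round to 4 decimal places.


ADMM iteration with rho = 1.0, z^k = -2.3152, u^k = -0.3005
Step 1: x-update.
Minimize 6*x^2 + 2*x + (1.0/2)*(x + 2.3152 - 0.3005)^2
FOC: (2*6 + 1.0)*x = -2 + 1.0*(-2.3152 + 0.3005)
x^{k+1} = -0.3088
Step 2: z-update.
Minimize 5*z^2 + 3*z + (1.0/2)*(-0.3088 - z - 0.3005)^2
FOC: (2*5 + 1.0)*z = -3 + 1.0*(-0.3088 - 0.3005)
z^{k+1} = -0.3281
Step 3: u-update.
u^{k+1} = -0.3005 - 0.3088 + 0.3281 = -0.2812
Step 4: Primal residual = |-0.3088 + 0.3281| = 0.0193


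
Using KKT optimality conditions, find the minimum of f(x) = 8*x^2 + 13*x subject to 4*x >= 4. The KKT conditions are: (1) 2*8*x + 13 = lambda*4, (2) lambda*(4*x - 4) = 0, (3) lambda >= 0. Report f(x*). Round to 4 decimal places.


Step 1: Try lambda = 0 (constraint inactive).
x_unc = -13/(2*8) = -0.8125
Check: 4*-0.8125 = -3.25 < 4 -- violated!
Step 2: Constraint must be active: 4*x = 4
x* = 4/4 = 1.0
lambda = (2*8*1.0 + 13)/4 = 7.25
Step 3: Compute optimal value.
f(x*) = 8*1.0^2 + 13*1.0 = 21.0


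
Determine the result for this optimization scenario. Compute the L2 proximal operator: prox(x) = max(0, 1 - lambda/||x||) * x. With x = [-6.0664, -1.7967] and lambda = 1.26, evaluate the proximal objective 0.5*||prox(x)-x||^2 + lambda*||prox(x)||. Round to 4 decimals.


Step 1: Compute ||x||.
||x|| = 6.3269
Step 2: Compute scaling factor.
scale = max(0, 1 - 1.26/6.3269) = 0.8008
Step 3: prox(x) = [-4.8583, -1.4389]
||prox(x)|| = 5.0669
Step 4: Proximal objective.
0.5*||prox-x||^2 = 0.7938
lambda*||prox|| = 6.3843
Total = 7.1781


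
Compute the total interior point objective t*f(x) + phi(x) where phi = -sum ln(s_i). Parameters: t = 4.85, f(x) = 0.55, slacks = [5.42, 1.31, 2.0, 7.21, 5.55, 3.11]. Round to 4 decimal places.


Step 1: Compute log-barrier.
ln values: [1.6901, 0.27, 0.6931, 1.9755, 1.7138, 1.1346]
phi = -(1.6901 + 0.27 + 0.6931 + 1.9755 + 1.7138 + 1.1346) = -7.4772
Step 2: Compute augmented objective.
t*f(x) = 4.85*0.55 = 2.6675
Total = 2.6675 - 7.4772 = -4.8097


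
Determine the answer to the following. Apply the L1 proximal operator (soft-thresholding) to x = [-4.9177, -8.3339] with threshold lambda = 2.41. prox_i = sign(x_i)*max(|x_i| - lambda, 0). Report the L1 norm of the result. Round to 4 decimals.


Soft-thresholding with lambda = 2.41:
prox(-4.9177) = sign(-4.9177)*max(|-4.9177| - 2.41, 0) = -2.5077
prox(-8.3339) = sign(-8.3339)*max(|-8.3339| - 2.41, 0) = -5.9239
prox(x) = [-2.5077, -5.9239]
||prox(x)||_1 = 2.5077 + 5.9239 = 8.4316


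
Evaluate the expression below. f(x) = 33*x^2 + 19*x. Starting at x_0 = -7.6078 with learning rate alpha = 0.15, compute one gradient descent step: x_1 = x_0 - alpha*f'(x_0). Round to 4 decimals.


We compute the gradient at x_0 and apply the update.
f'(x) = 66*x + 19
f'(-7.6078) = 66*-7.6078 + 19 = -483.1148
x_1 = -7.6078 - 0.15*-483.1148 = 64.8594


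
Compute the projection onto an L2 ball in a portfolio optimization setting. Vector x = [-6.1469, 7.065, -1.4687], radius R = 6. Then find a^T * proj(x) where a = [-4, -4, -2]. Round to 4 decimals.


Step 1: Compute ||x|| (intermediates to 6 decimals).
||x|| = sqrt((-6.1469)^2 + 7.065^2 + (-1.4687)^2) = 9.479224
Step 2: Project.
Since ||x|| > R, scale = R/||x|| = 6/9.479224 = 0.632963, proj(x) = scale * x
proj(x) = [-3.89076, 4.471884, -0.929633]
Step 3: Dot product.
a^T * proj(x) = -4*(-3.89076) - 4*4.471884 - 2*(-0.929633) = -0.4652


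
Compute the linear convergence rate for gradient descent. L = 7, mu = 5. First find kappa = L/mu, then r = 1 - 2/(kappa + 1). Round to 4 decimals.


Step 1: Compute the condition number.
kappa = L/mu = 7/5 = 1.4
Step 2: Compute the convergence rate.
r = 1 - 2/(kappa + 1) = 1 - 2*mu/(L + mu) = (L - mu)/(L + mu) = 2/12 = 0.1667


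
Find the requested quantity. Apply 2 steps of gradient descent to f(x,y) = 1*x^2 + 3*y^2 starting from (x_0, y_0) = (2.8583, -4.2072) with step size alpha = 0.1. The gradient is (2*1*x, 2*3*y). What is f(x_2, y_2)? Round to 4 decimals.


Gradient descent on f(x,y) = 1*x^2 + 3*y^2.
Starting point: (2.8583, -4.2072), alpha = 0.1
Step 1: grad_x = 2*1*2.8583 = 5.7166, grad_y = 2*3*-4.2072 = -25.2432
  x_1 = 2.8583 - 0.1*5.7166 = 2.2866
  y_1 = -4.2072 - 0.1*-25.2432 = -1.6829
Step 2: grad_x = 2*1*2.2866 = 4.5733, grad_y = 2*3*-1.6829 = -10.0973
  x_2 = 2.2866 - 0.1*4.5733 = 1.8293
  y_2 = -1.6829 - 0.1*-10.0973 = -0.6732
f(1.8293, -0.6732) = 1*1.8293^2 + 3*(-0.6732)^2 = 4.7058


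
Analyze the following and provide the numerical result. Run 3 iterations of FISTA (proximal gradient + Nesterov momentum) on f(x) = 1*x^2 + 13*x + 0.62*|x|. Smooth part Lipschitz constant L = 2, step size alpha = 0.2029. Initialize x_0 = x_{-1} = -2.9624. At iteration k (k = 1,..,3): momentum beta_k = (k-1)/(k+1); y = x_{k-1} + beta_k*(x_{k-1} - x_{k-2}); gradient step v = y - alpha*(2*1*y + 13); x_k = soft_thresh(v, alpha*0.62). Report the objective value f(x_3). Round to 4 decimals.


FISTA on f(x) = 1*x^2 + 13*x + 0.62*|x|
L = 2, alpha = 0.2029
Iteration 1: beta = 0.0, y = -2.9624 + 0.0*(-2.9624 + 2.9624) = -2.9624
  grad(y) = 7.0752, v = y - alpha*grad = -4.398
  prox(v) = soft_thresh(-4.398, 0.1258) = -4.2722
Iteration 2: beta = 0.3333, y = -4.2722 + 0.3333*(-4.2722 + 2.9624) = -4.7087
  grad(y) = 3.5825, v = y - alpha*grad = -5.4356
  prox(v) = soft_thresh(-5.4356, 0.1258) = -5.3098
Iteration 3: beta = 0.5, y = -5.3098 + 0.5*(-5.3098 + 4.2722) = -5.8287
  grad(y) = 1.3426, v = y - alpha*grad = -6.1011
  prox(v) = soft_thresh(-6.1011, 0.1258) = -5.9753
f(x_3) = 1*(-5.9753)^2 + 13*(-5.9753) + 0.62*|-5.9753| = -38.27


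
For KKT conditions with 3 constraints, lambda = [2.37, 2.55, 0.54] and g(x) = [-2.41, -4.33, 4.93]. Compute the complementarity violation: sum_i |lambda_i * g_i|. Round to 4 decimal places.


KKT complementary slackness check:
lambda_1 * g_1 = 2.37 * -2.41 = -5.7117
lambda_2 * g_2 = 2.55 * -4.33 = -11.0415
lambda_3 * g_3 = 0.54 * 4.93 = 2.6622
Total violation = 5.7117 + 11.0415 + 2.6622 = 19.4154


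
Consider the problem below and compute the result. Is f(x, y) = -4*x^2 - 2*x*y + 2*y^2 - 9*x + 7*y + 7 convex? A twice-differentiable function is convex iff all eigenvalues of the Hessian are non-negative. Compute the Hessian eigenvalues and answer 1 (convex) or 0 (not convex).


The Hessian of f(x,y) = -4*x^2 - 2*x*y + 2*y^2 - 9*x + 7*y + 7 is:
H = [[-8, -2], [-2, 4]]
Trace = -8 + 4 = -4
Determinant = -8*4 - (-2)^2 = -36
Discriminant = (-4)^2 - 4*-36 = 160.0
Eigenvalues: lambda_1 = -8.3246, lambda_2 = 4.3246
The function is not convex.

0


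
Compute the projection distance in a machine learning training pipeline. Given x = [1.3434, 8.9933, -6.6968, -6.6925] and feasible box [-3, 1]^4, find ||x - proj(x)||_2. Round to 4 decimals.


Project each component onto [-3, 1].
clip(1.3434) = 1.0, clip(8.9933) = 1.0, clip(-6.6968) = -3.0, clip(-6.6925) = -3.0
Projection = [1.0, 1.0, -3.0, -3.0]
Squared diffs: [0.1179, 63.8928, 13.6663, 13.6346]
Distance = sqrt(91.3116) = 9.5557


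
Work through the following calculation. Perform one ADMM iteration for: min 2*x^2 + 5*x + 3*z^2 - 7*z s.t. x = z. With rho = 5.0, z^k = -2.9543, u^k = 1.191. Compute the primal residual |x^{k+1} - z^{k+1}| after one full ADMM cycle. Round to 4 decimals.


ADMM iteration with rho = 5.0, z^k = -2.9543, u^k = 1.191
Step 1: x-update.
Minimize 2*x^2 + 5*x + (5.0/2)*(x + 2.9543 + 1.191)^2
FOC: (2*2 + 5.0)*x = -5 + 5.0*(-2.9543 - 1.191)
x^{k+1} = -2.8585
Step 2: z-update.
Minimize 3*z^2 - 7*z + (5.0/2)*(-2.8585 - z + 1.191)^2
FOC: (2*3 + 5.0)*z = 7 + 5.0*(-2.8585 + 1.191)
z^{k+1} = -0.1216
Step 3: u-update.
u^{k+1} = 1.191 - 2.8585 + 0.1216 = -1.5459
Step 4: Primal residual = |-2.8585 + 0.1216| = 2.7369


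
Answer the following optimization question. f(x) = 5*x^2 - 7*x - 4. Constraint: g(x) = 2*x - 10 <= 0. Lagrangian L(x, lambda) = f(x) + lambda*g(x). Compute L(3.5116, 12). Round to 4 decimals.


Step 1: Evaluate f(x).
f(3.5116) = 5*3.5116^2 - 7*3.5116 - 4 = 33.0755
Step 2: Evaluate g(x).
g(3.5116) = 2*3.5116 - 10 = -2.9768
Step 3: Compute Lagrangian.
L = 33.0755 + 12*-2.9768 = -2.6461


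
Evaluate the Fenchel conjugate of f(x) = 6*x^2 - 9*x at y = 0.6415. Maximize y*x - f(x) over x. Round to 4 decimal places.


f*(y) = sup_x {y*x - a*x^2 - b*x} = sup_x {(y-b)*x - a*x^2}
FOC: (y - b) - 2a*x = 0 => x* = (y - b)/(2a)
x* = (0.6415 + 9)/(2*6) = 0.8035
f*(0.6415) = (y-b)^2/(4a) = (0.6415 + 9)^2/(4*6)
= 92.9585/24 = 3.8733


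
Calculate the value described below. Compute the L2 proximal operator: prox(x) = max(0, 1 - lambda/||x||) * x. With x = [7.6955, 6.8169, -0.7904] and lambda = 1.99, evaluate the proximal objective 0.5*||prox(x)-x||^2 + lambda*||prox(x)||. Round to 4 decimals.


Step 1: Compute ||x||.
||x|| = 10.3109
Step 2: Compute scaling factor.
scale = max(0, 1 - 1.99/10.3109) = 0.807
Step 3: prox(x) = [6.2103, 5.5012, -0.6379]
||prox(x)|| = 8.3209
Step 4: Proximal objective.
0.5*||prox-x||^2 = 1.9801
lambda*||prox|| = 16.5586
Total = 18.5387


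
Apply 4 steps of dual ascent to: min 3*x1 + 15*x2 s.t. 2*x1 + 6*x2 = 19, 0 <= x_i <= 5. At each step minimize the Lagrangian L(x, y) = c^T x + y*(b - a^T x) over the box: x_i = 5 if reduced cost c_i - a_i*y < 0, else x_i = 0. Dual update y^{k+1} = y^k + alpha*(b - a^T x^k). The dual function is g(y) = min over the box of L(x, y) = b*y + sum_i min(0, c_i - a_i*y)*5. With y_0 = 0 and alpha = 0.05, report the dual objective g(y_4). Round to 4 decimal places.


Dual ascent for LP: min 3*x1 + 15*x2, 2*x1 + 6*x2 = 19, 0 <= x_i <= 5
Step 1: y^k = 0.0, reduced costs: (3.0, 15.0)
  x^k = (0.0, 0.0), subgradient = b - a^T x = 19.0
  y^{k+1} = 0.0 + 0.05*19.0 = 0.95
Step 2: y^k = 0.95, reduced costs: (1.1, 9.3)
  x^k = (0.0, 0.0), subgradient = b - a^T x = 19.0
  y^{k+1} = 0.95 + 0.05*19.0 = 1.9
Step 3: y^k = 1.9, reduced costs: (-0.8, 3.6)
  x^k = (5.0, 0.0), subgradient = b - a^T x = 9.0
  y^{k+1} = 1.9 + 0.05*9.0 = 2.35
Step 4: y^k = 2.35, reduced costs: (-1.7, 0.9)
  x^k = (5.0, 0.0), subgradient = b - a^T x = 9.0
  y^{k+1} = 2.35 + 0.05*9.0 = 2.8
Dual objective at y_4 = 2.8: reduced costs (-2.6, -1.8), box minimizer x = (5.0, 5.0)
g(y_4) = b*y + (c1 - a1*y)*x1 + (c2 - a2*y)*x2 = 19*2.8 + (-2.6)*5.0 + (-1.8)*5.0 = 53.2 - 13.0 - 9.0 = 31.2


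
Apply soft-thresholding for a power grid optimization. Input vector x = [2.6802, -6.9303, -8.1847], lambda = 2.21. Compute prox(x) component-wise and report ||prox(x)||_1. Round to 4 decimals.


Soft-thresholding with lambda = 2.21:
prox(2.6802) = sign(2.6802)*max(|2.6802| - 2.21, 0) = 0.4702
prox(-6.9303) = sign(-6.9303)*max(|-6.9303| - 2.21, 0) = -4.7203
prox(-8.1847) = sign(-8.1847)*max(|-8.1847| - 2.21, 0) = -5.9747
prox(x) = [0.4702, -4.7203, -5.9747]
||prox(x)||_1 = 0.4702 + 4.7203 + 5.9747 = 11.1652


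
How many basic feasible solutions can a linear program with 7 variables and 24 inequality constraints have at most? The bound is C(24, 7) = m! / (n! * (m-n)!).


Each vertex corresponds to some choice of n active constraints out of m, so the number of vertices is at most C(m, n) = m! / (n!(m-n)!).
m = 24, n = 7
Numerator: 24 * 23 * 22 * 21 * 20 * 19 * 18
Denominator: 7! = 5040
C(24, 7) = 346104


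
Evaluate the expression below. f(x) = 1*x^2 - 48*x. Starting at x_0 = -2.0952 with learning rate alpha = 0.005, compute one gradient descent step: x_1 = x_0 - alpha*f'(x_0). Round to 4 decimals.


We compute the gradient at x_0 and apply the update.
f'(x) = 2*x - 48
f'(-2.0952) = 2*-2.0952 - 48 = -52.1904
x_1 = -2.0952 - 0.005*-52.1904 = -1.8342


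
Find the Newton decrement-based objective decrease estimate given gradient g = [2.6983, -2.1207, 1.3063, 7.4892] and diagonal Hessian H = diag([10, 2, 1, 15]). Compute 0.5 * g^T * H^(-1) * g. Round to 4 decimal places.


Step 1: H is diagonal, so H^(-1) * g = [0.2698, -1.0604, 1.3063, 0.4993].
Step 2: g^T H^(-1) g = sum_i g_i^2 / H_ii
  = (2.6983)^2/10 + (-2.1207)^2/2 + (1.3063)^2/1 + (7.4892)^2/15
  = 0.7281 + 2.2487 + 1.7064 + 3.7392 = 8.4224
Step 3: Objective decrease = 0.5 * g^T H^(-1) g = 4.2112


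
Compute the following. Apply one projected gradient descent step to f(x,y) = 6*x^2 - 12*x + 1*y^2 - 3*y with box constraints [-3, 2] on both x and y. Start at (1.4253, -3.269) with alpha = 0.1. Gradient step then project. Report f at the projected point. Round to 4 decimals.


Step 1: Compute gradient at (1.4253, -3.269).
grad_x = 2*6*1.4253 - 12 = 5.1036
grad_y = 2*1*-3.269 - 3 = -9.538
Step 2: Gradient step.
x_raw = 1.4253 - 0.1*5.1036 = 0.9149
y_raw = -3.269 - 0.1*-9.538 = -2.3152
Step 3: Project onto [-3, 2].
x_proj = clip(0.9149) = 0.9149
y_proj = clip(-2.3152) = -2.3152
Step 4: Evaluate f.
f(0.9149, -2.3152) = 6.3492


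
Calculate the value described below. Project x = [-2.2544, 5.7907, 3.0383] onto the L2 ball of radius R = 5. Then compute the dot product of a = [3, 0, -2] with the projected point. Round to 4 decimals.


Step 1: Compute ||x|| (intermediates to 6 decimals).
||x|| = sqrt((-2.2544)^2 + 5.7907^2 + 3.0383^2) = 6.917065
Step 2: Project.
Since ||x|| > R, scale = R/||x|| = 5/6.917065 = 0.72285, proj(x) = scale * x
proj(x) = [-1.629593, 4.185807, 2.196235]
Step 3: Dot product.
a^T * proj(x) = 3*(-1.629593) + 0*4.185807 - 2*2.196235 = -9.2812


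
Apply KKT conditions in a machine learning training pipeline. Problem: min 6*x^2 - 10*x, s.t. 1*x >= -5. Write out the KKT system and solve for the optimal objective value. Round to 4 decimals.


Step 1: Try lambda = 0 (constraint inactive).
Stationarity: 2*6*x - 10 = 0
x* = 10/(2*6) = 5/6 = 0.8333 (rounded; the exact value 5/6 is used below)
Check constraint: 1*0.8333 = 0.8333 >= -5 -- satisfied.
Step 2: Compute optimal value.
f(x*) = 6*(5/6)^2 - 10*(5/6) = -4.1667


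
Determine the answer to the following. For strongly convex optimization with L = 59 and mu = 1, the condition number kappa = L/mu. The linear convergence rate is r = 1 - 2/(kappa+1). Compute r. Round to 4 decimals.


Step 1: Compute the condition number.
kappa = L/mu = 59/1 = 59.0
Step 2: Compute the convergence rate.
r = 1 - 2/(kappa + 1) = 1 - 2*mu/(L + mu) = (L - mu)/(L + mu) = 58/60 = 0.9667


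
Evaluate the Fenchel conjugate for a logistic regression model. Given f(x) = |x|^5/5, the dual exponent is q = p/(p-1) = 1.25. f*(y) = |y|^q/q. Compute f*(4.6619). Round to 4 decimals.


The conjugate exponent q satisfies 1/p + 1/q = 1.
p = 5, so q = 5/(5 - 1) = 1.25
|y|^q = 4.6619^1.25 = 6.8502
f*(4.6619) = 6.8502 / 1.25 = 5.4802


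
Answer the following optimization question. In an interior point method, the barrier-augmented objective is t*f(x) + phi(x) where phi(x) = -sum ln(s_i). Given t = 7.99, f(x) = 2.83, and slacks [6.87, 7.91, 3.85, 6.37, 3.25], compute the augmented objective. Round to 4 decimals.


Step 1: Compute log-barrier.
ln values: [1.9272, 2.0681, 1.3481, 1.8516, 1.1787]
phi = -(1.9272 + 2.0681 + 1.3481 + 1.8516 + 1.1787) = -8.3736
Step 2: Compute augmented objective.
t*f(x) = 7.99*2.83 = 22.6117
Total = 22.6117 - 8.3736 = 14.2381


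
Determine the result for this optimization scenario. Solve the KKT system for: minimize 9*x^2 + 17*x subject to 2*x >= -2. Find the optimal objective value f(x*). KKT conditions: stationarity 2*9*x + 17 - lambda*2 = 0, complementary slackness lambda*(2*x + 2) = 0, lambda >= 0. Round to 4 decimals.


Step 1: Try lambda = 0 (constraint inactive).
Stationarity: 2*9*x + 17 = 0
x* = -17/(2*9) = -17/18 = -0.9444 (rounded; the exact value -17/18 is used below)
Check constraint: 2*-0.9444 = -1.8888 >= -2 -- satisfied.
Step 2: Compute optimal value.
f(x*) = 9*(-17/18)^2 + 17*(-17/18) = -8.0278


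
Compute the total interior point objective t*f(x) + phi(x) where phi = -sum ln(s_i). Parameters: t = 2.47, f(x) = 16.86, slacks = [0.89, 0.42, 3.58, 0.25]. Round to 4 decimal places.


Step 1: Compute log-barrier.
ln values: [-0.1165, -0.8675, 1.2754, -1.3863]
phi = -(-0.1165 - 0.8675 + 1.2754 - 1.3863) = 1.095
Step 2: Compute augmented objective.
t*f(x) = 2.47*16.86 = 41.6442
Total = 41.6442 + 1.095 = 42.7392


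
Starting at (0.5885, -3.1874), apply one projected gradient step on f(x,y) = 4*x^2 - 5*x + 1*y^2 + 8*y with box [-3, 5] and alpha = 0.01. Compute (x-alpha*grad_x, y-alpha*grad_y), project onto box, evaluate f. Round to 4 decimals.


Step 1: Compute gradient at (0.5885, -3.1874).
grad_x = 2*4*0.5885 - 5 = -0.292
grad_y = 2*1*-3.1874 + 8 = 1.6252
Step 2: Gradient step.
x_raw = 0.5885 - 0.01*-0.292 = 0.5914
y_raw = -3.1874 - 0.01*1.6252 = -3.2037
Step 3: Project onto [-3, 5].
x_proj = clip(0.5914) = 0.5914
y_proj = clip(-3.2037) = -3.0
Step 4: Evaluate f.
f(0.5914, -3.0) = -16.558


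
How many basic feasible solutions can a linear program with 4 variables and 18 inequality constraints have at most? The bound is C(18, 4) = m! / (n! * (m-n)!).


Each vertex corresponds to some choice of n active constraints out of m, so the number of vertices is at most C(m, n) = m! / (n!(m-n)!).
m = 18, n = 4
Numerator: 18 * 17 * 16 * 15
Denominator: 4! = 24
C(18, 4) = 3060


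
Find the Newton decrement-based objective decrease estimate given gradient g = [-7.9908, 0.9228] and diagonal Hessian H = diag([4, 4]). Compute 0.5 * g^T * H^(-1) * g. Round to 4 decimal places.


Step 1: H is diagonal, so H^(-1) * g = [-1.9977, 0.2307].
Step 2: g^T H^(-1) g = sum_i g_i^2 / H_ii
  = (-7.9908)^2/4 + (0.9228)^2/4
  = 15.9632 + 0.2129 = 16.1761
Step 3: Objective decrease = 0.5 * g^T H^(-1) g = 8.0881


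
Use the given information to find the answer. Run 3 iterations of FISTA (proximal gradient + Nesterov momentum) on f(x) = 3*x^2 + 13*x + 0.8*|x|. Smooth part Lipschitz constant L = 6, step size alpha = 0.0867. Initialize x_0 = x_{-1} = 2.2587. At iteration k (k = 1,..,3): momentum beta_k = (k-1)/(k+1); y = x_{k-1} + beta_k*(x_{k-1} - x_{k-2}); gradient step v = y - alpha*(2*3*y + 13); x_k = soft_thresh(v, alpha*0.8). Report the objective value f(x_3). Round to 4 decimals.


FISTA on f(x) = 3*x^2 + 13*x + 0.8*|x|
L = 6, alpha = 0.0867
Iteration 1: beta = 0.0, y = 2.2587 + 0.0*(2.2587 - 2.2587) = 2.2587
  grad(y) = 26.5522, v = y - alpha*grad = -0.0434
  prox(v) = soft_thresh(-0.0434, 0.0694) = 0.0
Iteration 2: beta = 0.3333, y = 0.0 + 0.3333*(0.0 - 2.2587) = -0.7529
  grad(y) = 8.4826, v = y - alpha*grad = -1.4883
  prox(v) = soft_thresh(-1.4883, 0.0694) = -1.419
Iteration 3: beta = 0.5, y = -1.419 + 0.5*(-1.419 - 0.0) = -2.1285
  grad(y) = 0.2292, v = y - alpha*grad = -2.1483
  prox(v) = soft_thresh(-2.1483, 0.0694) = -2.079
f(x_3) = 3*(-2.079)^2 + 13*(-2.079) + 0.8*|-2.079| = -12.3971


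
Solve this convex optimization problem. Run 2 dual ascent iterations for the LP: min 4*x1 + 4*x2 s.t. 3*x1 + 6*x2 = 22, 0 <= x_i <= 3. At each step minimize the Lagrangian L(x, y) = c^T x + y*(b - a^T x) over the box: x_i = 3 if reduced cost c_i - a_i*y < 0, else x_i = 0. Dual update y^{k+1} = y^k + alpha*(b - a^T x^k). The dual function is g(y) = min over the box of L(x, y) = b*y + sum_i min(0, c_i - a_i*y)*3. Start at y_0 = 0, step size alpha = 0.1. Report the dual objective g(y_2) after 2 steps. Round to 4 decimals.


Dual ascent for LP: min 4*x1 + 4*x2, 3*x1 + 6*x2 = 22, 0 <= x_i <= 3
Step 1: y^k = 0.0, reduced costs: (4.0, 4.0)
  x^k = (0.0, 0.0), subgradient = b - a^T x = 22.0
  y^{k+1} = 0.0 + 0.1*22.0 = 2.2
Step 2: y^k = 2.2, reduced costs: (-2.6, -9.2)
  x^k = (3.0, 3.0), subgradient = b - a^T x = -5.0
  y^{k+1} = 2.2 + 0.1*-5.0 = 1.7
Dual objective at y_2 = 1.7: reduced costs (-1.1, -6.2), box minimizer x = (3.0, 3.0)
g(y_2) = b*y + (c1 - a1*y)*x1 + (c2 - a2*y)*x2 = 22*1.7 + (-1.1)*3.0 + (-6.2)*3.0 = 37.4 - 3.3 - 18.6 = 15.5


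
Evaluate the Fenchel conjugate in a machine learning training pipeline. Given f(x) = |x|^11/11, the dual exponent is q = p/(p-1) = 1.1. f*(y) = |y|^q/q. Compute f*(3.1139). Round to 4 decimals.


The conjugate exponent q satisfies 1/p + 1/q = 1.
p = 11, so q = 11/(11 - 1) = 1.1
|y|^q = 3.1139^1.1 = 3.4885
f*(3.1139) = 3.4885 / 1.1 = 3.1713


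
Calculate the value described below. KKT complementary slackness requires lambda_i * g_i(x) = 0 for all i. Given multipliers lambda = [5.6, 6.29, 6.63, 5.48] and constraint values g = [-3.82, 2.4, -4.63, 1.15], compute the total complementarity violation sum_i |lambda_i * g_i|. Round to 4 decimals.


KKT complementary slackness check:
lambda_1 * g_1 = 5.6 * -3.82 = -21.392
lambda_2 * g_2 = 6.29 * 2.4 = 15.096
lambda_3 * g_3 = 6.63 * -4.63 = -30.6969
lambda_4 * g_4 = 5.48 * 1.15 = 6.302
Total violation = 21.392 + 15.096 + 30.6969 + 6.302 = 73.4869


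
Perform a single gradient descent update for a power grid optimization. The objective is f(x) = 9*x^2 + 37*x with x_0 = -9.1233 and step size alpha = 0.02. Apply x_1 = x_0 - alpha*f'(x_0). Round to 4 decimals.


We compute the gradient at x_0 and apply the update.
f'(x) = 18*x + 37
f'(-9.1233) = 18*-9.1233 + 37 = -127.2194
x_1 = -9.1233 - 0.02*-127.2194 = -6.5789


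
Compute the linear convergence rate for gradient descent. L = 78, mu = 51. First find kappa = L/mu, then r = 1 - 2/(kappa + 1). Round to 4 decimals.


Step 1: Compute the condition number.
kappa = L/mu = 78/51 = 1.5294
Step 2: Compute the convergence rate.
r = 1 - 2/(kappa + 1) = 1 - 2*mu/(L + mu) = (L - mu)/(L + mu) = 27/129 = 0.2093


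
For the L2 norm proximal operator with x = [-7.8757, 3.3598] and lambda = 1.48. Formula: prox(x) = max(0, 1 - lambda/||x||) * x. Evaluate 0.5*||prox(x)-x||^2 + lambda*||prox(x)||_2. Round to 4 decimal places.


Step 1: Compute ||x||.
||x|| = 8.5624
Step 2: Compute scaling factor.
scale = max(0, 1 - 1.48/8.5624) = 0.8272
Step 3: prox(x) = [-6.5144, 2.7791]
||prox(x)|| = 7.0824
Step 4: Proximal objective.
0.5*||prox-x||^2 = 1.0952
lambda*||prox|| = 10.482
Total = 11.5772


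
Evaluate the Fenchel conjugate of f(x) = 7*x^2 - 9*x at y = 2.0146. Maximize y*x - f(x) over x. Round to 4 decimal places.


f*(y) = sup_x {y*x - a*x^2 - b*x} = sup_x {(y-b)*x - a*x^2}
FOC: (y - b) - 2a*x = 0 => x* = (y - b)/(2a)
x* = (2.0146 + 9)/(2*7) = 0.7868
f*(2.0146) = (y-b)^2/(4a) = (2.0146 + 9)^2/(4*7)
= 121.3214/28 = 4.3329


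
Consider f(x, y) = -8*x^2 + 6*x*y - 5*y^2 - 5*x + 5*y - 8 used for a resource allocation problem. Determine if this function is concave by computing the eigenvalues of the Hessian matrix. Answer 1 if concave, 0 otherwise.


The Hessian of f(x,y) = -8*x^2 + 6*x*y - 5*y^2 - 5*x + 5*y - 8 is:
H = [[-16, 6], [6, -10]]
Trace = -16 - 10 = -26
Determinant = -16*-10 - (6)^2 = 124
Discriminant = (-26)^2 - 4*124 = 180.0
Eigenvalues: lambda_1 = -19.7082, lambda_2 = -6.2918
The function is concave.

1


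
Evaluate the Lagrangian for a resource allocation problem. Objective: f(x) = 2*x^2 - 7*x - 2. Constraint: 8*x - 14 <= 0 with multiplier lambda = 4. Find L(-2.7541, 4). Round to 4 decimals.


Step 1: Evaluate f(x).
f(-2.7541) = 2*(-2.7541)^2 - 7*(-2.7541) - 2 = 32.4488
Step 2: Evaluate g(x).
g(-2.7541) = 8*-2.7541 - 14 = -36.0328
Step 3: Compute Lagrangian.
L = 32.4488 + 4*-36.0328 = -111.6824


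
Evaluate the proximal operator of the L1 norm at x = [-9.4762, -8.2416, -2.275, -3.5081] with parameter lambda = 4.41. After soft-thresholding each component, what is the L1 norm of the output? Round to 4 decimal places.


Soft-thresholding with lambda = 4.41:
prox(-9.4762) = sign(-9.4762)*max(|-9.4762| - 4.41, 0) = -5.0662
prox(-8.2416) = sign(-8.2416)*max(|-8.2416| - 4.41, 0) = -3.8316
prox(-2.275) = sign(-2.275)*max(|-2.275| - 4.41, 0) = 0.0
prox(-3.5081) = sign(-3.5081)*max(|-3.5081| - 4.41, 0) = 0.0
prox(x) = [-5.0662, -3.8316, 0.0, 0.0]
||prox(x)||_1 = 5.0662 + 3.8316 + 0.0 + 0.0 = 8.8978


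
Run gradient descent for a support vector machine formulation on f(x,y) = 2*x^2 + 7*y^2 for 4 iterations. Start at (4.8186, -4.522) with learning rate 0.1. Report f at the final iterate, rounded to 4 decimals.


Gradient descent on f(x,y) = 2*x^2 + 7*y^2.
Starting point: (4.8186, -4.522), alpha = 0.1
Step 1: grad_x = 2*2*4.8186 = 19.2744, grad_y = 2*7*-4.522 = -63.308
  x_1 = 4.8186 - 0.1*19.2744 = 2.8912
  y_1 = -4.522 - 0.1*-63.308 = 1.8088
Step 2: grad_x = 2*2*2.8912 = 11.5646, grad_y = 2*7*1.8088 = 25.3232
  x_2 = 2.8912 - 0.1*11.5646 = 1.7347
  y_2 = 1.8088 - 0.1*25.3232 = -0.7235
Step 3: grad_x = 2*2*1.7347 = 6.9388, grad_y = 2*7*-0.7235 = -10.1293
  x_3 = 1.7347 - 0.1*6.9388 = 1.0408
  y_3 = -0.7235 - 0.1*-10.1293 = 0.2894
Step 4: grad_x = 2*2*1.0408 = 4.1633, grad_y = 2*7*0.2894 = 4.0517
  x_4 = 1.0408 - 0.1*4.1633 = 0.6245
  y_4 = 0.2894 - 0.1*4.0517 = -0.1158
f(0.6245, -0.1158) = 2*0.6245^2 + 7*(-0.1158)^2 = 0.8738


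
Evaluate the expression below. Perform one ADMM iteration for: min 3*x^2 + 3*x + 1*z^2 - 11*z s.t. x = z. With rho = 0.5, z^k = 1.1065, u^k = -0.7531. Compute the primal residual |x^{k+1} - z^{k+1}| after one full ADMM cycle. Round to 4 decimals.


ADMM iteration with rho = 0.5, z^k = 1.1065, u^k = -0.7531
Step 1: x-update.
Minimize 3*x^2 + 3*x + (0.5/2)*(x - 1.1065 - 0.7531)^2
FOC: (2*3 + 0.5)*x = -3 + 0.5*(1.1065 + 0.7531)
x^{k+1} = -0.3185
Step 2: z-update.
Minimize 1*z^2 - 11*z + (0.5/2)*(-0.3185 - z - 0.7531)^2
FOC: (2*1 + 0.5)*z = 11 + 0.5*(-0.3185 - 0.7531)
z^{k+1} = 4.1857
Step 3: u-update.
u^{k+1} = -0.7531 - 0.3185 - 4.1857 = -5.2573
Step 4: Primal residual = |-0.3185 - 4.1857| = 4.5042


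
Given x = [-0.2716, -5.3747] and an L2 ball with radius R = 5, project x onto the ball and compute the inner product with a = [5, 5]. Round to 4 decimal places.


Step 1: Compute ||x|| (intermediates to 6 decimals).
||x|| = sqrt((-0.2716)^2 + (-5.3747)^2) = 5.381558
Step 2: Project.
Since ||x|| > R, scale = R/||x|| = 5/5.381558 = 0.929099, proj(x) = scale * x
proj(x) = [-0.252343, -4.993628]
Step 3: Dot product.
a^T * proj(x) = 5*(-0.252343) + 5*(-4.993628) = -26.2299


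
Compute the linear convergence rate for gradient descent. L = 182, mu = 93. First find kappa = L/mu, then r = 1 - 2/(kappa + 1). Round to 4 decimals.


Step 1: Compute the condition number.
kappa = L/mu = 182/93 = 1.957
Step 2: Compute the convergence rate.
r = 1 - 2/(kappa + 1) = 1 - 2*mu/(L + mu) = (L - mu)/(L + mu) = 89/275 = 0.3236


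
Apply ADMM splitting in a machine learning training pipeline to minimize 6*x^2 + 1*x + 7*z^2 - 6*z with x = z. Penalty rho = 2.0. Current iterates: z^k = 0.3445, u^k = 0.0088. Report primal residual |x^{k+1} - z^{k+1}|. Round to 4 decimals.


ADMM iteration with rho = 2.0, z^k = 0.3445, u^k = 0.0088
Step 1: x-update.
Minimize 6*x^2 + 1*x + (2.0/2)*(x - 0.3445 + 0.0088)^2
FOC: (2*6 + 2.0)*x = -1 + 2.0*(0.3445 - 0.0088)
x^{k+1} = -0.0235
Step 2: z-update.
Minimize 7*z^2 - 6*z + (2.0/2)*(-0.0235 - z + 0.0088)^2
FOC: (2*7 + 2.0)*z = 6 + 2.0*(-0.0235 + 0.0088)
z^{k+1} = 0.3732
Step 3: u-update.
u^{k+1} = 0.0088 - 0.0235 - 0.3732 = -0.3878
Step 4: Primal residual = |-0.0235 - 0.3732| = 0.3966


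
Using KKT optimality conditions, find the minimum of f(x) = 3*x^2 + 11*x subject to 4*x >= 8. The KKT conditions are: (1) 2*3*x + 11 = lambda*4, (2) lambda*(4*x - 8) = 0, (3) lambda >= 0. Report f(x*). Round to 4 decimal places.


Step 1: Try lambda = 0 (constraint inactive).
x_unc = -11/(2*3) = -1.8333
Check: 4*-1.8333 = -7.3332 < 8 -- violated!
Step 2: Constraint must be active: 4*x = 8
x* = 8/4 = 2.0
lambda = (2*3*2.0 + 11)/4 = 5.75
Step 3: Compute optimal value.
f(x*) = 3*2.0^2 + 11*2.0 = 34.0


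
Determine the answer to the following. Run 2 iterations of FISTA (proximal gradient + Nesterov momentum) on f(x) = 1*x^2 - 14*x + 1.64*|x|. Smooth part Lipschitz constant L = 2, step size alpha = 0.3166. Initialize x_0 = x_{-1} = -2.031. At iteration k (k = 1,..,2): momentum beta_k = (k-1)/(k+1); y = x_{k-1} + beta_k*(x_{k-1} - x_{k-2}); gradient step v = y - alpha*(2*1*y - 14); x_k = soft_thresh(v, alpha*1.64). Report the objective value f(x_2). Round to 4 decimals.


FISTA on f(x) = 1*x^2 - 14*x + 1.64*|x|
L = 2, alpha = 0.3166
Iteration 1: beta = 0.0, y = -2.031 + 0.0*(-2.031 + 2.031) = -2.031
  grad(y) = -18.062, v = y - alpha*grad = 3.6874
  prox(v) = soft_thresh(3.6874, 0.5192) = 3.1682
Iteration 2: beta = 0.3333, y = 3.1682 + 0.3333*(3.1682 + 2.031) = 4.9013
  grad(y) = -4.1975, v = y - alpha*grad = 6.2302
  prox(v) = soft_thresh(6.2302, 0.5192) = 5.711
f(x_2) = 1*5.711^2 - 14*5.711 + 1.64*|5.711| = -37.9724


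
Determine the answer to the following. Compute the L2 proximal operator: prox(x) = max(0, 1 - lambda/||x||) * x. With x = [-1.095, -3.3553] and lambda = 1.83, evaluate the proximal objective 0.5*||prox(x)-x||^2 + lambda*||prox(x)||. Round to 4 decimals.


Step 1: Compute ||x||.
||x|| = 3.5295
Step 2: Compute scaling factor.
scale = max(0, 1 - 1.83/3.5295) = 0.4815
Step 3: prox(x) = [-0.5272, -1.6156]
||prox(x)|| = 1.6995
Step 4: Proximal objective.
0.5*||prox-x||^2 = 1.6745
lambda*||prox|| = 3.1101
Total = 4.7845


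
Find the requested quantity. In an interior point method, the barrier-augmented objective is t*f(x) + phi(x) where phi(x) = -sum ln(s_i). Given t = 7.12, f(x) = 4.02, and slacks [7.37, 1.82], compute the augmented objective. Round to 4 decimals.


Step 1: Compute log-barrier.
ln values: [1.9974, 0.5988]
phi = -(1.9974 + 0.5988) = -2.5963
Step 2: Compute augmented objective.
t*f(x) = 7.12*4.02 = 28.6224
Total = 28.6224 - 2.5963 = 26.0261


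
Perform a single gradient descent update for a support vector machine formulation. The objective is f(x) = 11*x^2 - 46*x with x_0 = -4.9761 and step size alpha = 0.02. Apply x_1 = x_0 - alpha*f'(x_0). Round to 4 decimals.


We compute the gradient at x_0 and apply the update.
f'(x) = 22*x - 46
f'(-4.9761) = 22*-4.9761 - 46 = -155.4742
x_1 = -4.9761 - 0.02*-155.4742 = -1.8666


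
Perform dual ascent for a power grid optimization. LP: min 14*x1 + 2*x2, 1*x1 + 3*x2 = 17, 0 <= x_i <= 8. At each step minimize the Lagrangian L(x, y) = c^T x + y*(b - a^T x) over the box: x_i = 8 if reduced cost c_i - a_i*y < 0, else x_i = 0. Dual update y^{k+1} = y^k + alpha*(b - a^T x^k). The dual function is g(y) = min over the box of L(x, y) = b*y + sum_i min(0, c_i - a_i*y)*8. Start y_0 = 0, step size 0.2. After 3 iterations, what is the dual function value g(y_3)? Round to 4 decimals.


Dual ascent for LP: min 14*x1 + 2*x2, 1*x1 + 3*x2 = 17, 0 <= x_i <= 8
Step 1: y^k = 0.0, reduced costs: (14.0, 2.0)
  x^k = (0.0, 0.0), subgradient = b - a^T x = 17.0
  y^{k+1} = 0.0 + 0.2*17.0 = 3.4
Step 2: y^k = 3.4, reduced costs: (10.6, -8.2)
  x^k = (0.0, 8.0), subgradient = b - a^T x = -7.0
  y^{k+1} = 3.4 + 0.2*-7.0 = 2.0
Step 3: y^k = 2.0, reduced costs: (12.0, -4.0)
  x^k = (0.0, 8.0), subgradient = b - a^T x = -7.0
  y^{k+1} = 2.0 + 0.2*-7.0 = 0.6
Dual objective at y_3 = 0.6: reduced costs (13.4, 0.2), box minimizer x = (0.0, 0.0)
g(y_3) = b*y + (c1 - a1*y)*x1 + (c2 - a2*y)*x2 = 17*0.6 + 13.4*0.0 + 0.2*0.0 = 10.2 + 0.0 + 0.0 = 10.2


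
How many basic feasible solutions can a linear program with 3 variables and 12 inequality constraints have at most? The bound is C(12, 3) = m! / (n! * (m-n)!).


Each vertex corresponds to some choice of n active constraints out of m, so the number of vertices is at most C(m, n) = m! / (n!(m-n)!).
m = 12, n = 3
Numerator: 12 * 11 * 10
Denominator: 3! = 6
C(12, 3) = 220


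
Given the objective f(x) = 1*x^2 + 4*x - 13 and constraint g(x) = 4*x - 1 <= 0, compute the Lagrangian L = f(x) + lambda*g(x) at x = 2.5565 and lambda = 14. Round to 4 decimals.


Step 1: Evaluate f(x).
f(2.5565) = 1*2.5565^2 + 4*2.5565 - 13 = 3.7617
Step 2: Evaluate g(x).
g(2.5565) = 4*2.5565 - 1 = 9.226
Step 3: Compute Lagrangian.
L = 3.7617 + 14*9.226 = 132.9257


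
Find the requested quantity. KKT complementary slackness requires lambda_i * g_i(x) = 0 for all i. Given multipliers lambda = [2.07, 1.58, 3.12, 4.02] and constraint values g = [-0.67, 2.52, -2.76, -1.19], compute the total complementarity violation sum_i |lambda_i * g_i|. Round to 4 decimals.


KKT complementary slackness check:
lambda_1 * g_1 = 2.07 * -0.67 = -1.3869
lambda_2 * g_2 = 1.58 * 2.52 = 3.9816
lambda_3 * g_3 = 3.12 * -2.76 = -8.6112
lambda_4 * g_4 = 4.02 * -1.19 = -4.7838
Total violation = 1.3869 + 3.9816 + 8.6112 + 4.7838 = 18.7635


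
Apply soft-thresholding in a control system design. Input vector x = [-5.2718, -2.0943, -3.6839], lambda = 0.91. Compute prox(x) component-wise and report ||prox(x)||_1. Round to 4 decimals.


Soft-thresholding with lambda = 0.91:
prox(-5.2718) = sign(-5.2718)*max(|-5.2718| - 0.91, 0) = -4.3618
prox(-2.0943) = sign(-2.0943)*max(|-2.0943| - 0.91, 0) = -1.1843
prox(-3.6839) = sign(-3.6839)*max(|-3.6839| - 0.91, 0) = -2.7739
prox(x) = [-4.3618, -1.1843, -2.7739]
||prox(x)||_1 = 4.3618 + 1.1843 + 2.7739 = 8.32


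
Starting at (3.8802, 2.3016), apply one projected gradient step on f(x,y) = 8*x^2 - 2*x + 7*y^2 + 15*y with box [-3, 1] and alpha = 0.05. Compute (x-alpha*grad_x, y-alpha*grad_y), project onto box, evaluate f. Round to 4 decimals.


Step 1: Compute gradient at (3.8802, 2.3016).
grad_x = 2*8*3.8802 - 2 = 60.0832
grad_y = 2*7*2.3016 + 15 = 47.2224
Step 2: Gradient step.
x_raw = 3.8802 - 0.05*60.0832 = 0.876
y_raw = 2.3016 - 0.05*47.2224 = -0.0595
Step 3: Project onto [-3, 1].
x_proj = clip(0.876) = 0.876
y_proj = clip(-0.0595) = -0.0595
Step 4: Evaluate f.
f(0.876, -0.0595) = 3.5195


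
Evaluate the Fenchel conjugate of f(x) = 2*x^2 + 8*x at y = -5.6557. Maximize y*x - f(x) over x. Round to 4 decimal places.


f*(y) = sup_x {y*x - a*x^2 - b*x} = sup_x {(y-b)*x - a*x^2}
FOC: (y - b) - 2a*x = 0 => x* = (y - b)/(2a)
x* = (-5.6557 - 8)/(2*2) = -3.4139
f*(-5.6557) = (y-b)^2/(4a) = (-5.6557 - 8)^2/(4*2)
= 186.4781/8 = 23.3098


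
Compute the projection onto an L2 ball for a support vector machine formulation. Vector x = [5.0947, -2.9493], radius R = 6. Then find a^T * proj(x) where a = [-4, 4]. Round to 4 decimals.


Step 1: Compute ||x|| (intermediates to 6 decimals).
||x|| = sqrt(5.0947^2 + (-2.9493)^2) = 5.886794
Step 2: Project.
Since ||x|| <= R, proj = x (no scaling needed).
proj(x) = [5.0947, -2.9493]
Step 3: Dot product.
a^T * proj(x) = -4*5.0947 + 4*(-2.9493) = -32.176


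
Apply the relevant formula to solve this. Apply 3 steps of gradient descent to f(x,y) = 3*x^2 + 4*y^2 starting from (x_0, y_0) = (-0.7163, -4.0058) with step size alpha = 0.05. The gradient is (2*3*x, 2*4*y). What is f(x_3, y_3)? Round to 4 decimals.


Gradient descent on f(x,y) = 3*x^2 + 4*y^2.
Starting point: (-0.7163, -4.0058), alpha = 0.05
Step 1: grad_x = 2*3*-0.7163 = -4.2978, grad_y = 2*4*-4.0058 = -32.0464
  x_1 = -0.7163 - 0.05*-4.2978 = -0.5014
  y_1 = -4.0058 - 0.05*-32.0464 = -2.4035
Step 2: grad_x = 2*3*-0.5014 = -3.0085, grad_y = 2*4*-2.4035 = -19.2278
  x_2 = -0.5014 - 0.05*-3.0085 = -0.351
  y_2 = -2.4035 - 0.05*-19.2278 = -1.4421
Step 3: grad_x = 2*3*-0.351 = -2.1059, grad_y = 2*4*-1.4421 = -11.5367
  x_3 = -0.351 - 0.05*-2.1059 = -0.2457
  y_3 = -1.4421 - 0.05*-11.5367 = -0.8653
f(-0.2457, -0.8653) = 3*(-0.2457)^2 + 4*(-0.8653)^2 = 3.1757


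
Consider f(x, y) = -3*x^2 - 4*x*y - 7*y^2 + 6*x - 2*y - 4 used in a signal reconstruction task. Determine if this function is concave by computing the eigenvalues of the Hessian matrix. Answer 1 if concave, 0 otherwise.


The Hessian of f(x,y) = -3*x^2 - 4*x*y - 7*y^2 + 6*x - 2*y - 4 is:
H = [[-6, -4], [-4, -14]]
Trace = -6 - 14 = -20
Determinant = -6*-14 - (-4)^2 = 68
Discriminant = (-20)^2 - 4*68 = 128.0
Eigenvalues: lambda_1 = -15.6569, lambda_2 = -4.3431
The function is concave.

1
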